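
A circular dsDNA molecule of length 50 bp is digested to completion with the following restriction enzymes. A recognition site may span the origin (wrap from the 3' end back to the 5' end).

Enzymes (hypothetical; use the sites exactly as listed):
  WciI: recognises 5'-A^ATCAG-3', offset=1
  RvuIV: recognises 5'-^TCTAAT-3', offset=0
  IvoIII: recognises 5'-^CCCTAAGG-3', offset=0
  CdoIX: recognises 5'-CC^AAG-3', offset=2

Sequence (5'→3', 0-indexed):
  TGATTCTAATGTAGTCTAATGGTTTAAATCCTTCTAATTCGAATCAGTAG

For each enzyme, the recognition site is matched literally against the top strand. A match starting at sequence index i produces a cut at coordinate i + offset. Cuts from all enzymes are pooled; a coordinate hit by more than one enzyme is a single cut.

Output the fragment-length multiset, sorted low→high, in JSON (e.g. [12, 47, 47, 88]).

Scan for sites:
  WciI (AATCAG, off=1): starts [41] → cuts [42]
  RvuIV (TCTAAT, off=0): starts [4, 14, 32] → cuts [4, 14, 32]
  IvoIII (CCCTAAGG, off=0): no sites
  CdoIX (CCAAG, off=2): no sites

All cut coordinates (distinct, sorted): [4, 14, 32, 42]

Fragments:
  4→14: 10 bp
  14→32: 18 bp
  32→42: 10 bp
  42→4 (wrap): 50-42+4 = 12 bp

[10,10,12,18]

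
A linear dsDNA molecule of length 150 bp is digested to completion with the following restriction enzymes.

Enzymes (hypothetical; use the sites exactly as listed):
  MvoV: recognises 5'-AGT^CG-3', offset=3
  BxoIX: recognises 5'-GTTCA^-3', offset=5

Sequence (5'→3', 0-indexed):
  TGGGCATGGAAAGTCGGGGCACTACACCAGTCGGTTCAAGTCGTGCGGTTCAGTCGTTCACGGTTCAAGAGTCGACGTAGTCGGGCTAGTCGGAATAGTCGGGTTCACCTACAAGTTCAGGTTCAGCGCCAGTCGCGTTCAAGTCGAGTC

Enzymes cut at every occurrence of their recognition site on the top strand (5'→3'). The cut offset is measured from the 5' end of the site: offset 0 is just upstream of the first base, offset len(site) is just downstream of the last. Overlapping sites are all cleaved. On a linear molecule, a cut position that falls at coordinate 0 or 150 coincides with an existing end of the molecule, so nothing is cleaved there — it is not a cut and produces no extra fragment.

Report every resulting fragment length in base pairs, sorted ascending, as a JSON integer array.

Per-enzyme occurrences:
  MvoV (AGTCG, off=3): starts [11, 28, 38, 51, 69, 78, 87, 96, 130, 141] → cuts [14, 31, 41, 54, 72, 81, 90, 99, 133, 144]
  BxoIX (GTTCA, off=5): starts [33, 47, 55, 62, 102, 114, 120, 136] → cuts [38, 52, 60, 67, 107, 119, 125, 141]

All cut coordinates (distinct, sorted): [14, 31, 38, 41, 52, 54, 60, 67, 72, 81, 90, 99, 107, 119, 125, 133, 141, 144]

Fragments:
  [0,14): 14 bp
  [14,31): 17 bp
  [31,38): 7 bp
  [38,41): 3 bp
  [41,52): 11 bp
  [52,54): 2 bp
  [54,60): 6 bp
  [60,67): 7 bp
  [67,72): 5 bp
  [72,81): 9 bp
  [81,90): 9 bp
  [90,99): 9 bp
  [99,107): 8 bp
  [107,119): 12 bp
  [119,125): 6 bp
  [125,133): 8 bp
  [133,141): 8 bp
  [141,144): 3 bp
  [144,150): 6 bp

[2,3,3,5,6,6,6,7,7,8,8,8,9,9,9,11,12,14,17]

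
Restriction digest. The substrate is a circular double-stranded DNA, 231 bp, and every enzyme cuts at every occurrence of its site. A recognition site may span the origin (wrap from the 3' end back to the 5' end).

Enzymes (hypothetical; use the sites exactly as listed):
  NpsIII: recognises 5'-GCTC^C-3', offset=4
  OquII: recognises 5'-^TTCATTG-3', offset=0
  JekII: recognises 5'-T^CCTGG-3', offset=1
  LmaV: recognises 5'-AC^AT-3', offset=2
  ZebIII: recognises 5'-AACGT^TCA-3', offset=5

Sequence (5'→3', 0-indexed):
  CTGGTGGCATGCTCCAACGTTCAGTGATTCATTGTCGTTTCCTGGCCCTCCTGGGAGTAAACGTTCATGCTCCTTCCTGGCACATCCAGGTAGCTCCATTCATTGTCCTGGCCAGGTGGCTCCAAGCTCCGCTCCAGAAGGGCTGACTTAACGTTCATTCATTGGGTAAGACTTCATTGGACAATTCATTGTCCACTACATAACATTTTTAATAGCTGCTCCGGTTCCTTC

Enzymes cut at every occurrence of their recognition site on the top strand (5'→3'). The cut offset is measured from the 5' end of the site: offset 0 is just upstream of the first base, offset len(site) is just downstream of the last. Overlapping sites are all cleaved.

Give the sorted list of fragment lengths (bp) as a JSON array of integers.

[2,3,3,5,5,6,7,7,8,8,8,9,9,12,13,13,15,15,15,15,16,17,20]

Site scan:
  NpsIII (GCTCC, off=4): starts [10, 68, 92, 118, 125, 130, 217] → cuts [14, 72, 96, 122, 129, 134, 221]
  OquII (TTCATTG, off=0): starts [27, 98, 157, 172, 184] → cuts [27, 98, 157, 172, 184]
  JekII (TCCTGG, off=1): starts [39, 48, 74, 105, 229] → cuts [40, 49, 75, 106, 230]
  LmaV (ACAT, off=2): starts [81, 197, 202] → cuts [83, 199, 204]
  ZebIII (AACGTTCA, off=5): starts [15, 59, 149] → cuts [20, 64, 154]

Pooled cuts: [14, 20, 27, 40, 49, 64, 72, 75, 83, 96, 98, 106, 122, 129, 134, 154, 157, 172, 184, 199, 204, 221, 230]

Fragments:
  14→20: 6 bp
  20→27: 7 bp
  27→40: 13 bp
  40→49: 9 bp
  49→64: 15 bp
  64→72: 8 bp
  72→75: 3 bp
  75→83: 8 bp
  83→96: 13 bp
  96→98: 2 bp
  98→106: 8 bp
  106→122: 16 bp
  122→129: 7 bp
  129→134: 5 bp
  134→154: 20 bp
  154→157: 3 bp
  157→172: 15 bp
  172→184: 12 bp
  184→199: 15 bp
  199→204: 5 bp
  204→221: 17 bp
  221→230: 9 bp
  230→14 (wrap): 231-230+14 = 15 bp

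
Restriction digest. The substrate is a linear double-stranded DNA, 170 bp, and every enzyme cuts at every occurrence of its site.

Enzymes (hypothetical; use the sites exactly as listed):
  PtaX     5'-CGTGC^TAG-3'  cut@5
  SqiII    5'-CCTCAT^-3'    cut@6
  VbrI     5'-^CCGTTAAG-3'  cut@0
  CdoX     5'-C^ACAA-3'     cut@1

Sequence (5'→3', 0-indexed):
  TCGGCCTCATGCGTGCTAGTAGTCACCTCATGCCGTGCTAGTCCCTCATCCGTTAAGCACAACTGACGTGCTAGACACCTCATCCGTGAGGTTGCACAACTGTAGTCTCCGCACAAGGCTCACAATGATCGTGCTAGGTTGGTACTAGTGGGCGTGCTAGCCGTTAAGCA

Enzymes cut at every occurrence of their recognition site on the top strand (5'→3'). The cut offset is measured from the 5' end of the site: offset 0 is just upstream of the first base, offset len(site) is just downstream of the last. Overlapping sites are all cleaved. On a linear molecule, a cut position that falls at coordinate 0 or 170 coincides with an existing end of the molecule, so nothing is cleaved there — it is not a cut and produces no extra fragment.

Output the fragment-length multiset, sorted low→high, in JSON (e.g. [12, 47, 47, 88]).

Scan for sites:
  PtaX (CGTGCTAG, off=5): starts [11, 33, 66, 129, 152] → cuts [16, 38, 71, 134, 157]
  SqiII (CCTCAT, off=6): starts [4, 25, 43, 77] → cuts [10, 31, 49, 83]
  VbrI (CCGTTAAG, off=0): starts [49, 160] → cuts [49, 160]
  CdoX (CACAA, off=1): starts [57, 94, 111, 120] → cuts [58, 95, 112, 121]

All cut coordinates (distinct, sorted): [10, 16, 31, 38, 49, 58, 71, 83, 95, 112, 121, 134, 157, 160]

Fragment lengths:
  [0,10): 10 bp
  [10,16): 6 bp
  [16,31): 15 bp
  [31,38): 7 bp
  [38,49): 11 bp
  [49,58): 9 bp
  [58,71): 13 bp
  [71,83): 12 bp
  [83,95): 12 bp
  [95,112): 17 bp
  [112,121): 9 bp
  [121,134): 13 bp
  [134,157): 23 bp
  [157,160): 3 bp
  [160,170): 10 bp

[3,6,7,9,9,10,10,11,12,12,13,13,15,17,23]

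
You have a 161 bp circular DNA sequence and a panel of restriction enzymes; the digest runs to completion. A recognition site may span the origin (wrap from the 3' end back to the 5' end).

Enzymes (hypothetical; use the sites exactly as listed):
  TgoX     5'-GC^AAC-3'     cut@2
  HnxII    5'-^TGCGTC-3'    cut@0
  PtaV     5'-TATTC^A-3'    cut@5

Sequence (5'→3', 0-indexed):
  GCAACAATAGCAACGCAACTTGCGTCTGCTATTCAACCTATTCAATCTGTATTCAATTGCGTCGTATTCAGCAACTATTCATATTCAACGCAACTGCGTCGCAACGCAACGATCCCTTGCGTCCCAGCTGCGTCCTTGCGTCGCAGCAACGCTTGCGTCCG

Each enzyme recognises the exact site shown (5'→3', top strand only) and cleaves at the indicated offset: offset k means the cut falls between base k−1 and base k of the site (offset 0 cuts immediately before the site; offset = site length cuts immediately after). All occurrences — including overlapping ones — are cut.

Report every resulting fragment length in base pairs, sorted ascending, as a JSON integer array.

Per-enzyme occurrences:
  TgoX GCAAC/2: at [0, 9, 14, 70, 89, 100, 105, 145] ⇒ [2, 11, 16, 72, 91, 102, 107, 147]
  HnxII TGCGTC/0: at [20, 57, 94, 117, 128, 136, 153] ⇒ [20, 57, 94, 117, 128, 136, 153]
  PtaV TATTCA/5: at [29, 38, 49, 64, 75, 81] ⇒ [34, 43, 54, 69, 80, 86]

All cut coordinates (distinct, sorted): [2, 11, 16, 20, 34, 43, 54, 57, 69, 72, 80, 86, 91, 94, 102, 107, 117, 128, 136, 147, 153]

Fragment lengths:
  2→11: 9 bp
  11→16: 5 bp
  16→20: 4 bp
  20→34: 14 bp
  34→43: 9 bp
  43→54: 11 bp
  54→57: 3 bp
  57→69: 12 bp
  69→72: 3 bp
  72→80: 8 bp
  80→86: 6 bp
  86→91: 5 bp
  91→94: 3 bp
  94→102: 8 bp
  102→107: 5 bp
  107→117: 10 bp
  117→128: 11 bp
  128→136: 8 bp
  136→147: 11 bp
  147→153: 6 bp
  153→2 (wrap): 161-153+2 = 10 bp

[3,3,3,4,5,5,5,6,6,8,8,8,9,9,10,10,11,11,11,12,14]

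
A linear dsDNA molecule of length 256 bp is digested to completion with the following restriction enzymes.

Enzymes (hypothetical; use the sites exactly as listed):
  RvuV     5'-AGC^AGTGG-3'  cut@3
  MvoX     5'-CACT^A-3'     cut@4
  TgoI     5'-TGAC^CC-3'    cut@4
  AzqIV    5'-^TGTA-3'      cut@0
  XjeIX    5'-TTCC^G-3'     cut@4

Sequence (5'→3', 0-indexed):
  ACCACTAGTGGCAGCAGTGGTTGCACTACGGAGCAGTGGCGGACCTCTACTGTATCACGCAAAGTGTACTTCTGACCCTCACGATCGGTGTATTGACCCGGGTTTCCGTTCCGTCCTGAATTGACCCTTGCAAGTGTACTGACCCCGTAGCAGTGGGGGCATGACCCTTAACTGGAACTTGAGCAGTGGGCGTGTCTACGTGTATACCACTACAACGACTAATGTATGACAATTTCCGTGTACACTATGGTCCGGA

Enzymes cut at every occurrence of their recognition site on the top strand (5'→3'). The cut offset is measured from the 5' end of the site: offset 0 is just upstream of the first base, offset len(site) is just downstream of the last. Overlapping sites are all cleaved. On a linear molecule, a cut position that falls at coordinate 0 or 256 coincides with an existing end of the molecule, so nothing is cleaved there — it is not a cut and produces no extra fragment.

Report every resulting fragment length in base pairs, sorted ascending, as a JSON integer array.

[1,5,6,7,8,8,9,9,9,9,10,10,11,11,12,12,12,13,14,14,15,16,16,19]

Per-enzyme occurrences:
  RvuV (AGCAGTGG, off=3): starts [12, 31, 148, 181] → cuts [15, 34, 151, 184]
  MvoX (CACTA, off=4): starts [2, 23, 207, 242] → cuts [6, 27, 211, 246]
  TgoI (TGACCC, off=4): starts [72, 93, 121, 139, 161] → cuts [76, 97, 125, 143, 165]
  AzqIV (TGTA, off=0): starts [50, 64, 88, 134, 200, 222, 238] → cuts [50, 64, 88, 134, 200, 222, 238]
  XjeIX (TTCCG, off=4): starts [103, 108, 233] → cuts [107, 112, 237]

All cut coordinates (distinct, sorted): [6, 15, 27, 34, 50, 64, 76, 88, 97, 107, 112, 125, 134, 143, 151, 165, 184, 200, 211, 222, 237, 238, 246]

Fragments:
  [0,6): 6 bp
  [6,15): 9 bp
  [15,27): 12 bp
  [27,34): 7 bp
  [34,50): 16 bp
  [50,64): 14 bp
  [64,76): 12 bp
  [76,88): 12 bp
  [88,97): 9 bp
  [97,107): 10 bp
  [107,112): 5 bp
  [112,125): 13 bp
  [125,134): 9 bp
  [134,143): 9 bp
  [143,151): 8 bp
  [151,165): 14 bp
  [165,184): 19 bp
  [184,200): 16 bp
  [200,211): 11 bp
  [211,222): 11 bp
  [222,237): 15 bp
  [237,238): 1 bp
  [238,246): 8 bp
  [246,256): 10 bp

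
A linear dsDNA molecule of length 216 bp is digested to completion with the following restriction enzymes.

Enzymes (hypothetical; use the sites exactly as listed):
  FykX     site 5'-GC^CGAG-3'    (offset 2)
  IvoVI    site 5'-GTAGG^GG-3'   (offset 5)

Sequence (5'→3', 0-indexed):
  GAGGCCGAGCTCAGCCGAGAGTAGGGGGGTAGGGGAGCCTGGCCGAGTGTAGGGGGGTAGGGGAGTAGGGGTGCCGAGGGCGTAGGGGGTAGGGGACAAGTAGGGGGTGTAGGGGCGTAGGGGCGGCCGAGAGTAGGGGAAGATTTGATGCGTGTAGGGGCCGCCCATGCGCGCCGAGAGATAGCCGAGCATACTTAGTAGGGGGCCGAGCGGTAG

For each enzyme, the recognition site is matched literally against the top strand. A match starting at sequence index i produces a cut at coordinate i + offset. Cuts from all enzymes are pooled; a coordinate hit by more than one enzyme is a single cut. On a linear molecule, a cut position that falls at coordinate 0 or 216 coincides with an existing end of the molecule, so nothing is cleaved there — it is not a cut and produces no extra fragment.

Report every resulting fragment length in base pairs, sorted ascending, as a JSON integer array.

[4,5,5,6,7,8,8,8,8,9,10,10,10,10,10,10,11,11,12,16,17,21]

Per-enzyme occurrences:
  FykX GCCGAG/2: at [3, 13, 41, 72, 125, 172, 183, 204] ⇒ [5, 15, 43, 74, 127, 174, 185, 206]
  IvoVI GTAGGGG/5: at [20, 28, 48, 56, 64, 81, 88, 99, 108, 116, 132, 153, 197] ⇒ [25, 33, 53, 61, 69, 86, 93, 104, 113, 121, 137, 158, 202]

All cut coordinates (distinct, sorted): [5, 15, 25, 33, 43, 53, 61, 69, 74, 86, 93, 104, 113, 121, 127, 137, 158, 174, 185, 202, 206]

Fragments:
  [0,5): 5 bp
  [5,15): 10 bp
  [15,25): 10 bp
  [25,33): 8 bp
  [33,43): 10 bp
  [43,53): 10 bp
  [53,61): 8 bp
  [61,69): 8 bp
  [69,74): 5 bp
  [74,86): 12 bp
  [86,93): 7 bp
  [93,104): 11 bp
  [104,113): 9 bp
  [113,121): 8 bp
  [121,127): 6 bp
  [127,137): 10 bp
  [137,158): 21 bp
  [158,174): 16 bp
  [174,185): 11 bp
  [185,202): 17 bp
  [202,206): 4 bp
  [206,216): 10 bp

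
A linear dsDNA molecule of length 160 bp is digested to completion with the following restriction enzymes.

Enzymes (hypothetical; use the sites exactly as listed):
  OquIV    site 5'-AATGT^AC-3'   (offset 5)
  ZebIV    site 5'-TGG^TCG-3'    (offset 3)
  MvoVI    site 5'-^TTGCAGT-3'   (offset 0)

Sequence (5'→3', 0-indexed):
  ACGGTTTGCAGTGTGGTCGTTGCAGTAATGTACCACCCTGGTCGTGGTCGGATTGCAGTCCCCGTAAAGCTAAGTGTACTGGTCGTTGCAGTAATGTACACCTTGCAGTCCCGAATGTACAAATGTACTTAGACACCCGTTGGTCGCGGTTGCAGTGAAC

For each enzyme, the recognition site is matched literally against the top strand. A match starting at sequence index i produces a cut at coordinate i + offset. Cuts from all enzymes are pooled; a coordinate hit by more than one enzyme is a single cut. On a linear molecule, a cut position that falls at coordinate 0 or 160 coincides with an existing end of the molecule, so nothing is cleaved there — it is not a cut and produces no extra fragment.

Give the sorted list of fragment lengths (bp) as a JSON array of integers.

Scan for sites:
  OquIV AATGTAC/5: at [26, 92, 113, 121] ⇒ [31, 97, 118, 126]
  ZebIV TGGTCG/3: at [13, 38, 44, 79, 140] ⇒ [16, 41, 47, 82, 143]
  MvoVI TTGCAGT/0: at [5, 19, 52, 85, 102, 149] ⇒ [5, 19, 52, 85, 102, 149]

Pooled cuts: [5, 16, 19, 31, 41, 47, 52, 82, 85, 97, 102, 118, 126, 143, 149]

Fragments:
  [0,5): 5 bp
  [5,16): 11 bp
  [16,19): 3 bp
  [19,31): 12 bp
  [31,41): 10 bp
  [41,47): 6 bp
  [47,52): 5 bp
  [52,82): 30 bp
  [82,85): 3 bp
  [85,97): 12 bp
  [97,102): 5 bp
  [102,118): 16 bp
  [118,126): 8 bp
  [126,143): 17 bp
  [143,149): 6 bp
  [149,160): 11 bp

[3,3,5,5,5,6,6,8,10,11,11,12,12,16,17,30]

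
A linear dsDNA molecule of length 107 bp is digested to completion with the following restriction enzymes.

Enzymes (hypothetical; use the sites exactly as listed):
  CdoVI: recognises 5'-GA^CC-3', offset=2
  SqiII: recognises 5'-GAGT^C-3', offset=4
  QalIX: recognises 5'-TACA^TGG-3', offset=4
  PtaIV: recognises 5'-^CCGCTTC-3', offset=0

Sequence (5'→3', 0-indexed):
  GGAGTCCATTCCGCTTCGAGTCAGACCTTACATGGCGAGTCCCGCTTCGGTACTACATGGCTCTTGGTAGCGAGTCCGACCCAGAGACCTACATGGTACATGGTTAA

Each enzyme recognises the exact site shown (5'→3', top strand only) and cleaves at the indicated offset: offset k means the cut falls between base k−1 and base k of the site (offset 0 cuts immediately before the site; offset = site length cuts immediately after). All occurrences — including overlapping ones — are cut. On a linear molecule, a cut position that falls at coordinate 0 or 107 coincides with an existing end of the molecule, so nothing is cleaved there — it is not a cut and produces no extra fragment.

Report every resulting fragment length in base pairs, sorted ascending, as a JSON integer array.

Site scan:
  CdoVI (GACC, off=2): starts [23, 77, 85] → cuts [25, 79, 87]
  SqiII (GAGTC, off=4): starts [1, 17, 36, 71] → cuts [5, 21, 40, 75]
  QalIX (TACATGG, off=4): starts [28, 53, 89, 96] → cuts [32, 57, 93, 100]
  PtaIV (CCGCTTC, off=0): starts [10, 41] → cuts [10, 41]

All cut coordinates (distinct, sorted): [5, 10, 21, 25, 32, 40, 41, 57, 75, 79, 87, 93, 100]

Fragment lengths:
  [0,5): 5 bp
  [5,10): 5 bp
  [10,21): 11 bp
  [21,25): 4 bp
  [25,32): 7 bp
  [32,40): 8 bp
  [40,41): 1 bp
  [41,57): 16 bp
  [57,75): 18 bp
  [75,79): 4 bp
  [79,87): 8 bp
  [87,93): 6 bp
  [93,100): 7 bp
  [100,107): 7 bp

[1,4,4,5,5,6,7,7,7,8,8,11,16,18]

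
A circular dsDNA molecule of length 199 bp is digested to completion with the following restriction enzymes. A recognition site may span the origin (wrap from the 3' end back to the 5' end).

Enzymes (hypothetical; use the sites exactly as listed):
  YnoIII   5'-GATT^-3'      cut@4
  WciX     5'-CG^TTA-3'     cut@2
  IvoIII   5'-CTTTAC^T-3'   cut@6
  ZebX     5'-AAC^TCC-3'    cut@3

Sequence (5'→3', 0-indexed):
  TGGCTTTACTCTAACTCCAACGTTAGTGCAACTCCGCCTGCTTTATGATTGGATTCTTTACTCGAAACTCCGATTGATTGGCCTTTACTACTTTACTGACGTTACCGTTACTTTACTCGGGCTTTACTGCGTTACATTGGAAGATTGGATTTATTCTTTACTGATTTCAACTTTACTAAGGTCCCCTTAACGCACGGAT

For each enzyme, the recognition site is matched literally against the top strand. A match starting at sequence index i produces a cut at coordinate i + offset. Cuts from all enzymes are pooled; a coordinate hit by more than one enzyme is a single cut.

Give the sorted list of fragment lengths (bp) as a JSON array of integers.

Site scan:
  YnoIII (GATT, off=4): starts [46, 51, 71, 75, 142, 147, 162, 196] → cuts [1, 50, 55, 75, 79, 146, 151, 166]
  WciX (CGTTA, off=2): starts [20, 99, 105, 129] → cuts [22, 101, 107, 131]
  IvoIII (CTTTACT, off=6): starts [3, 55, 82, 90, 110, 121, 155, 170] → cuts [9, 61, 88, 96, 116, 127, 161, 176]
  ZebX (AACTCC, off=3): starts [12, 29, 65] → cuts [15, 32, 68]

All cut coordinates (distinct, sorted): [1, 9, 15, 22, 32, 50, 55, 61, 68, 75, 79, 88, 96, 101, 107, 116, 127, 131, 146, 151, 161, 166, 176]

Fragment lengths:
  1→9: 8 bp
  9→15: 6 bp
  15→22: 7 bp
  22→32: 10 bp
  32→50: 18 bp
  50→55: 5 bp
  55→61: 6 bp
  61→68: 7 bp
  68→75: 7 bp
  75→79: 4 bp
  79→88: 9 bp
  88→96: 8 bp
  96→101: 5 bp
  101→107: 6 bp
  107→116: 9 bp
  116→127: 11 bp
  127→131: 4 bp
  131→146: 15 bp
  146→151: 5 bp
  151→161: 10 bp
  161→166: 5 bp
  166→176: 10 bp
  176→1 (wrap): 199-176+1 = 24 bp

[4,4,5,5,5,5,6,6,6,7,7,7,8,8,9,9,10,10,10,11,15,18,24]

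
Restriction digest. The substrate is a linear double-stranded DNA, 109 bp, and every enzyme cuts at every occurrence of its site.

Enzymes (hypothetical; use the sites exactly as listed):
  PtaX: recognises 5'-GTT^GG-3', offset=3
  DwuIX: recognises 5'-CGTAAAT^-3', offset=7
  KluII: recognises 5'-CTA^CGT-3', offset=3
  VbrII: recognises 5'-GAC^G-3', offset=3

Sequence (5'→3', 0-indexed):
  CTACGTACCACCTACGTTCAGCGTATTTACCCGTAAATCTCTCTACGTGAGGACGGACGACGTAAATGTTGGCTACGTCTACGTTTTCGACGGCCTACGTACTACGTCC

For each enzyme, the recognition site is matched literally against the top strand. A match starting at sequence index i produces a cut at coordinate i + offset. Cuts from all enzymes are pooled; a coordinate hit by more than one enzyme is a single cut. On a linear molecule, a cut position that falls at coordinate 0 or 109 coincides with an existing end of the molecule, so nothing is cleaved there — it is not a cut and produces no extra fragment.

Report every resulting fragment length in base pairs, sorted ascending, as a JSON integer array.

Site scan:
  PtaX (GTTGG, off=3): starts [67] → cuts [70]
  DwuIX (CGTAAAT, off=7): starts [31, 60] → cuts [38, 67]
  KluII (CTACGT, off=3): starts [0, 11, 42, 72, 78, 94, 101] → cuts [3, 14, 45, 75, 81, 97, 104]
  VbrII (GACG, off=3): starts [51, 55, 58, 88] → cuts [54, 58, 61, 91]

Pooled cuts: [3, 14, 38, 45, 54, 58, 61, 67, 70, 75, 81, 91, 97, 104]

Fragments:
  [0,3): 3 bp
  [3,14): 11 bp
  [14,38): 24 bp
  [38,45): 7 bp
  [45,54): 9 bp
  [54,58): 4 bp
  [58,61): 3 bp
  [61,67): 6 bp
  [67,70): 3 bp
  [70,75): 5 bp
  [75,81): 6 bp
  [81,91): 10 bp
  [91,97): 6 bp
  [97,104): 7 bp
  [104,109): 5 bp

[3,3,3,4,5,5,6,6,6,7,7,9,10,11,24]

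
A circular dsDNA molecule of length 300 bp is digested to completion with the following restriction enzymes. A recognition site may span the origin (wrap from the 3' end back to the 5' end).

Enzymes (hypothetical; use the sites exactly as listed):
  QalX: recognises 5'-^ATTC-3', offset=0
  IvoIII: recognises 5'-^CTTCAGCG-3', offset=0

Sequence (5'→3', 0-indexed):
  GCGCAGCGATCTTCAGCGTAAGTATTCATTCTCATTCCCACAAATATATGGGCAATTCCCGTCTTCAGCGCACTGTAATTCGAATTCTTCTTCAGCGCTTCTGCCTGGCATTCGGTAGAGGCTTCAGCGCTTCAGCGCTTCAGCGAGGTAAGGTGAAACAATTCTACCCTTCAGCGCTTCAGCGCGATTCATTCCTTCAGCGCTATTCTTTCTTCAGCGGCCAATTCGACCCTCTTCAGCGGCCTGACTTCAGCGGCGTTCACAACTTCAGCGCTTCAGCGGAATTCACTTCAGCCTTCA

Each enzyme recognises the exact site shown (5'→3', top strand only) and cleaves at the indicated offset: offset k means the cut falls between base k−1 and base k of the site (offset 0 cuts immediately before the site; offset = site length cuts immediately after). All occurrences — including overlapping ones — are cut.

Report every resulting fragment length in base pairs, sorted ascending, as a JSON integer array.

[4,4,4,6,6,6,7,8,8,8,8,8,8,10,10,10,10,12,12,12,13,14,15,15,18,20,21,23]

Per-enzyme occurrences:
  QalX (ATTC, off=0): starts [23, 27, 33, 54, 77, 83, 109, 160, 186, 190, 204, 223, 283] → cuts [23, 27, 33, 54, 77, 83, 109, 160, 186, 190, 204, 223, 283]
  IvoIII (CTTCAGCG, off=0): starts [10, 62, 89, 121, 129, 137, 168, 176, 194, 211, 233, 247, 265, 273, 295] → cuts [10, 62, 89, 121, 129, 137, 168, 176, 194, 211, 233, 247, 265, 273, 295]

All cut coordinates (distinct, sorted): [10, 23, 27, 33, 54, 62, 77, 83, 89, 109, 121, 129, 137, 160, 168, 176, 186, 190, 194, 204, 211, 223, 233, 247, 265, 273, 283, 295]

Fragments:
  10→23: 13 bp
  23→27: 4 bp
  27→33: 6 bp
  33→54: 21 bp
  54→62: 8 bp
  62→77: 15 bp
  77→83: 6 bp
  83→89: 6 bp
  89→109: 20 bp
  109→121: 12 bp
  121→129: 8 bp
  129→137: 8 bp
  137→160: 23 bp
  160→168: 8 bp
  168→176: 8 bp
  176→186: 10 bp
  186→190: 4 bp
  190→194: 4 bp
  194→204: 10 bp
  204→211: 7 bp
  211→223: 12 bp
  223→233: 10 bp
  233→247: 14 bp
  247→265: 18 bp
  265→273: 8 bp
  273→283: 10 bp
  283→295: 12 bp
  295→10 (wrap): 300-295+10 = 15 bp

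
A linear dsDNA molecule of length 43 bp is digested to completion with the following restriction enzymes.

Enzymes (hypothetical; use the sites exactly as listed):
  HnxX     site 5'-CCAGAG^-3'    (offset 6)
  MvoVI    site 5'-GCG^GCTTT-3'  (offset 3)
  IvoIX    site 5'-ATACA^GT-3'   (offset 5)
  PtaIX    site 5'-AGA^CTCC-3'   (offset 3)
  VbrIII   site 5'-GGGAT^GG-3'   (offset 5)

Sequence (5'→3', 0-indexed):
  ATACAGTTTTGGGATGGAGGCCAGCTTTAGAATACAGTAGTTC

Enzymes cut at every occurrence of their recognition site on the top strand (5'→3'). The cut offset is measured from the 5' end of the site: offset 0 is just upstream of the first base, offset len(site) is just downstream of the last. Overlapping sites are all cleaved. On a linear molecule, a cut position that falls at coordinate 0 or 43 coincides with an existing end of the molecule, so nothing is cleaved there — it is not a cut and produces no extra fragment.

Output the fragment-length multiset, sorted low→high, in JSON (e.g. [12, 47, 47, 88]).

[5,7,10,21]

Per-enzyme occurrences:
  HnxX (CCAGAG, off=6): no sites
  MvoVI (GCGGCTTT, off=3): no sites
  IvoIX (ATACAGT, off=5): starts [0, 31] → cuts [5, 36]
  PtaIX (AGACTCC, off=3): no sites
  VbrIII (GGGATGG, off=5): starts [10] → cuts [15]

Pooled cuts: [5, 15, 36]

Fragment lengths:
  [0,5): 5 bp
  [5,15): 10 bp
  [15,36): 21 bp
  [36,43): 7 bp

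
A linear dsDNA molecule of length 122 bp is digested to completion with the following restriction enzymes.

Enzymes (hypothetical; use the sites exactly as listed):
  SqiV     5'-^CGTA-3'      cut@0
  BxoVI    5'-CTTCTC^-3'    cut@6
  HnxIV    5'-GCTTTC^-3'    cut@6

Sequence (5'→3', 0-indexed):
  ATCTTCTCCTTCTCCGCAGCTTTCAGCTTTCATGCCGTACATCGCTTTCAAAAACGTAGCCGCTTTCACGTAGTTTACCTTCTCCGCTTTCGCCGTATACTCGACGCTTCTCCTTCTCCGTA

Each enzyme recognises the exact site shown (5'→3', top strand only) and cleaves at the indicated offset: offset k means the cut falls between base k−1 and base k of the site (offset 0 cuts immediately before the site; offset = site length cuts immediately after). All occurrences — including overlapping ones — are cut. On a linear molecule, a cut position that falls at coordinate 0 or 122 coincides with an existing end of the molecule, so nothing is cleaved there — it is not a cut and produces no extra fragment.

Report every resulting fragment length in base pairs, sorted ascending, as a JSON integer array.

Per-enzyme occurrences:
  SqiV (CGTA, off=0): starts [35, 54, 68, 93, 118] → cuts [35, 54, 68, 93, 118]
  BxoVI (CTTCTC, off=6): starts [2, 8, 78, 106, 112] → cuts [8, 14, 84, 112, 118]
  HnxIV (GCTTTC, off=6): starts [18, 25, 43, 61, 85] → cuts [24, 31, 49, 67, 91]

All cut coordinates (distinct, sorted): [8, 14, 24, 31, 35, 49, 54, 67, 68, 84, 91, 93, 112, 118]

Fragments:
  [0,8): 8 bp
  [8,14): 6 bp
  [14,24): 10 bp
  [24,31): 7 bp
  [31,35): 4 bp
  [35,49): 14 bp
  [49,54): 5 bp
  [54,67): 13 bp
  [67,68): 1 bp
  [68,84): 16 bp
  [84,91): 7 bp
  [91,93): 2 bp
  [93,112): 19 bp
  [112,118): 6 bp
  [118,122): 4 bp

[1,2,4,4,5,6,6,7,7,8,10,13,14,16,19]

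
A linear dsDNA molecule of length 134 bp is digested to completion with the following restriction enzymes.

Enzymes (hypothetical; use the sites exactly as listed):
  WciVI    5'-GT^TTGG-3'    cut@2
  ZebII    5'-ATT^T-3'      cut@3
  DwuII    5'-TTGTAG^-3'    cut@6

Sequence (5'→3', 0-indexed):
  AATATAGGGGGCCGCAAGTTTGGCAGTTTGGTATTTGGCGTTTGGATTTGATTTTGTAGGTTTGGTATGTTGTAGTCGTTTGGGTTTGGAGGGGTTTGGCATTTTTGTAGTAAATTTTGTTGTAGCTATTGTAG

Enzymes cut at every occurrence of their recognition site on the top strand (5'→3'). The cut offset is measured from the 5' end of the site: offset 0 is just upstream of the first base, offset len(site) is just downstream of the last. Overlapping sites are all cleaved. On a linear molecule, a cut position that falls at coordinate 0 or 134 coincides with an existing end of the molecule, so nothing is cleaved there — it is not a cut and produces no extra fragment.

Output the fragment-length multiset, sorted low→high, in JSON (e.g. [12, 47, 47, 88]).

Scan for sites:
  WciVI (GTTTGG, off=2): starts [17, 25, 39, 59, 77, 83, 93] → cuts [19, 27, 41, 61, 79, 85, 95]
  ZebII (ATTT, off=3): starts [32, 45, 50, 100, 113] → cuts [35, 48, 53, 103, 116]
  DwuII (TTGTAG, off=6): starts [53, 69, 104, 119, 128] → cuts [59, 75, 110, 125] (position 134 is a terminus of the linear molecule — no cut)

Pooled cuts: [19, 27, 35, 41, 48, 53, 59, 61, 75, 79, 85, 95, 103, 110, 116, 125]

Fragment lengths:
  [0,19): 19 bp
  [19,27): 8 bp
  [27,35): 8 bp
  [35,41): 6 bp
  [41,48): 7 bp
  [48,53): 5 bp
  [53,59): 6 bp
  [59,61): 2 bp
  [61,75): 14 bp
  [75,79): 4 bp
  [79,85): 6 bp
  [85,95): 10 bp
  [95,103): 8 bp
  [103,110): 7 bp
  [110,116): 6 bp
  [116,125): 9 bp
  [125,134): 9 bp

[2,4,5,6,6,6,6,7,7,8,8,8,9,9,10,14,19]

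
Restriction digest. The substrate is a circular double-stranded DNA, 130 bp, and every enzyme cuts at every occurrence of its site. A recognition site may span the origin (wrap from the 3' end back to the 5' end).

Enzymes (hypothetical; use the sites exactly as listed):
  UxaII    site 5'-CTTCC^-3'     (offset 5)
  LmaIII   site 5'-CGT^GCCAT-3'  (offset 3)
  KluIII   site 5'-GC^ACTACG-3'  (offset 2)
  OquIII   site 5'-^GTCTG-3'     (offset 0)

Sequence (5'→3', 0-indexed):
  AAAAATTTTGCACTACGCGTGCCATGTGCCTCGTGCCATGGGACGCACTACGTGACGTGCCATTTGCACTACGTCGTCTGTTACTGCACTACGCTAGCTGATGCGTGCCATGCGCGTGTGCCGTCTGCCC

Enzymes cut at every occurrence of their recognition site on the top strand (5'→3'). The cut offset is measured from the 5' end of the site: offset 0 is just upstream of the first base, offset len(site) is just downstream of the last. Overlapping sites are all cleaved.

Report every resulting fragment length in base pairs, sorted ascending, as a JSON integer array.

Scan for sites:
  UxaII (CTTCC, off=5): no sites
  LmaIII (CGTGCCAT, off=3): starts [17, 31, 55, 103] → cuts [20, 34, 58, 106]
  KluIII (GCACTACG, off=2): starts [9, 44, 65, 85] → cuts [11, 46, 67, 87]
  OquIII (GTCTG, off=0): starts [75, 122] → cuts [75, 122]

All cut coordinates (distinct, sorted): [11, 20, 34, 46, 58, 67, 75, 87, 106, 122]

Fragment lengths:
  11→20: 9 bp
  20→34: 14 bp
  34→46: 12 bp
  46→58: 12 bp
  58→67: 9 bp
  67→75: 8 bp
  75→87: 12 bp
  87→106: 19 bp
  106→122: 16 bp
  122→11 (wrap): 130-122+11 = 19 bp

[8,9,9,12,12,12,14,16,19,19]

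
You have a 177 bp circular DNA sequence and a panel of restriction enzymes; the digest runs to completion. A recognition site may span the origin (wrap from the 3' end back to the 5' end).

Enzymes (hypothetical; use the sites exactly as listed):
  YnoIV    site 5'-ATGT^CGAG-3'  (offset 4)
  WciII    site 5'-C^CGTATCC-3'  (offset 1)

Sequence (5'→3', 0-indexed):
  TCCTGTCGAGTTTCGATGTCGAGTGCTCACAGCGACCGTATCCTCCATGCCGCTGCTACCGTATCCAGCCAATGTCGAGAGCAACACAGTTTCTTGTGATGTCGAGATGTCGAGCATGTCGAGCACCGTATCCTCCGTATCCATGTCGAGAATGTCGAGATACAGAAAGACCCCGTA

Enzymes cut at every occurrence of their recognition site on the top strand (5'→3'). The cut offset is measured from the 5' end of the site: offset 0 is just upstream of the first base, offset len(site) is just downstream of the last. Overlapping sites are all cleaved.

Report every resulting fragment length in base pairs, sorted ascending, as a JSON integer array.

[7,8,9,9,9,11,16,17,18,23,23,27]

Scan for sites:
  YnoIV ATGTCGAG/4: at [15, 71, 98, 106, 115, 142, 151] ⇒ [19, 75, 102, 110, 119, 146, 155]
  WciII CCGTATCC/1: at [35, 58, 125, 134, 172] ⇒ [36, 59, 126, 135, 173]

All cut coordinates (distinct, sorted): [19, 36, 59, 75, 102, 110, 119, 126, 135, 146, 155, 173]

Fragments:
  19→36: 17 bp
  36→59: 23 bp
  59→75: 16 bp
  75→102: 27 bp
  102→110: 8 bp
  110→119: 9 bp
  119→126: 7 bp
  126→135: 9 bp
  135→146: 11 bp
  146→155: 9 bp
  155→173: 18 bp
  173→19 (wrap): 177-173+19 = 23 bp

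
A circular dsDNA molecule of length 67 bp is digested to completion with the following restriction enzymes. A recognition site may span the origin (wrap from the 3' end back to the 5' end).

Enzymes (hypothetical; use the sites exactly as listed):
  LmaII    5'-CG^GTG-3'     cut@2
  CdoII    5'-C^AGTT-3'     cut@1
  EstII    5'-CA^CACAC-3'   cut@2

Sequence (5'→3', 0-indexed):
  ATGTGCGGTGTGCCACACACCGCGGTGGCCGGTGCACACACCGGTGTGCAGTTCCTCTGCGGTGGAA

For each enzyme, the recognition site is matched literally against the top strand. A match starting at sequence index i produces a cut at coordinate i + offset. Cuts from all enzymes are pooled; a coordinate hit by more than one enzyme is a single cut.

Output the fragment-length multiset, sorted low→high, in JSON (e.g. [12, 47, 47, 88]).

[5,6,7,7,8,9,12,13]

Site scan:
  LmaII (CGGTG, off=2): starts [5, 22, 29, 41, 59] → cuts [7, 24, 31, 43, 61]
  CdoII (CAGTT, off=1): starts [48] → cuts [49]
  EstII (CACACAC, off=2): starts [13, 34] → cuts [15, 36]

All cut coordinates (distinct, sorted): [7, 15, 24, 31, 36, 43, 49, 61]

Fragments:
  7→15: 8 bp
  15→24: 9 bp
  24→31: 7 bp
  31→36: 5 bp
  36→43: 7 bp
  43→49: 6 bp
  49→61: 12 bp
  61→7 (wrap): 67-61+7 = 13 bp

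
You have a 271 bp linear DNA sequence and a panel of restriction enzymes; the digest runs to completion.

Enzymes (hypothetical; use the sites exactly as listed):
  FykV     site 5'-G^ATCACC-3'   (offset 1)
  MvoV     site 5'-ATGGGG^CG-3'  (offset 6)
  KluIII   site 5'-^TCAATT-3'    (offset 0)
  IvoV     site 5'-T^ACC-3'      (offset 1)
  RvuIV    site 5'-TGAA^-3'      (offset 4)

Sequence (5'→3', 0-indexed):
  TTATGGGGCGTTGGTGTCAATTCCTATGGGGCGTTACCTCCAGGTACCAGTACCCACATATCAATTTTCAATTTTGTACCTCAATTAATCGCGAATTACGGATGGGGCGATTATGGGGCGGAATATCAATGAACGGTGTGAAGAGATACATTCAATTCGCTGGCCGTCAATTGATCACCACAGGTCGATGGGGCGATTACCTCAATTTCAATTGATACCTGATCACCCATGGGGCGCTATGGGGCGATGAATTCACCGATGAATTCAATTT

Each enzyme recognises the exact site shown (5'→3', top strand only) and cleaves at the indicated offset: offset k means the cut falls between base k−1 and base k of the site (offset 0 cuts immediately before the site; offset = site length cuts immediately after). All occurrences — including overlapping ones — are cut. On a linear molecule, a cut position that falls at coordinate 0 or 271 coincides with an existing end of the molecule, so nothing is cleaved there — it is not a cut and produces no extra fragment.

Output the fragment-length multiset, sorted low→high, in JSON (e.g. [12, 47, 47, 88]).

Site scan:
  FykV (GATCACC, off=1): starts [172, 220] → cuts [173, 221]
  MvoV (ATGGGGCG, off=6): starts [2, 25, 101, 112, 187, 228, 238] → cuts [8, 31, 107, 118, 193, 234, 244]
  KluIII (TCAATT, off=0): starts [16, 60, 67, 80, 151, 166, 201, 207, 264] → cuts [16, 60, 67, 80, 151, 166, 201, 207, 264]
  IvoV (TACC, off=1): starts [34, 44, 50, 76, 197, 215] → cuts [35, 45, 51, 77, 198, 216]
  RvuIV (TGAA, off=4): starts [129, 138, 247, 259] → cuts [133, 142, 251, 263]

Pooled cuts: [8, 16, 31, 35, 45, 51, 60, 67, 77, 80, 107, 118, 133, 142, 151, 166, 173, 193, 198, 201, 207, 216, 221, 234, 244, 251, 263, 264]

Fragment lengths:
  [0,8): 8 bp
  [8,16): 8 bp
  [16,31): 15 bp
  [31,35): 4 bp
  [35,45): 10 bp
  [45,51): 6 bp
  [51,60): 9 bp
  [60,67): 7 bp
  [67,77): 10 bp
  [77,80): 3 bp
  [80,107): 27 bp
  [107,118): 11 bp
  [118,133): 15 bp
  [133,142): 9 bp
  [142,151): 9 bp
  [151,166): 15 bp
  [166,173): 7 bp
  [173,193): 20 bp
  [193,198): 5 bp
  [198,201): 3 bp
  [201,207): 6 bp
  [207,216): 9 bp
  [216,221): 5 bp
  [221,234): 13 bp
  [234,244): 10 bp
  [244,251): 7 bp
  [251,263): 12 bp
  [263,264): 1 bp
  [264,271): 7 bp

[1,3,3,4,5,5,6,6,7,7,7,7,8,8,9,9,9,9,10,10,10,11,12,13,15,15,15,20,27]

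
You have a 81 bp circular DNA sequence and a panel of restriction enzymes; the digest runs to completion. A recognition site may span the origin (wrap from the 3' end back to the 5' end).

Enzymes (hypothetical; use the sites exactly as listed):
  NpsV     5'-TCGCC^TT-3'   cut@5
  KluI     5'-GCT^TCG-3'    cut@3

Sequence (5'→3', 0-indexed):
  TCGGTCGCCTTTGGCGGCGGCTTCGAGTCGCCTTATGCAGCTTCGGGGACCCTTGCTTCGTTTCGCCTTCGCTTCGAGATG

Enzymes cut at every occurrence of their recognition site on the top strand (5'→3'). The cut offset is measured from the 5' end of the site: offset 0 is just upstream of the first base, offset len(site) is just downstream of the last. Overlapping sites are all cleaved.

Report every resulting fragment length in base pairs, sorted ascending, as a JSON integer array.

[6,10,10,10,13,15,17]

Scan for sites:
  NpsV TCGCCTT/5: at [4, 27, 62] ⇒ [9, 32, 67]
  KluI GCTTCG/3: at [19, 39, 54, 70] ⇒ [22, 42, 57, 73]

All cut coordinates (distinct, sorted): [9, 22, 32, 42, 57, 67, 73]

Fragment lengths:
  9→22: 13 bp
  22→32: 10 bp
  32→42: 10 bp
  42→57: 15 bp
  57→67: 10 bp
  67→73: 6 bp
  73→9 (wrap): 81-73+9 = 17 bp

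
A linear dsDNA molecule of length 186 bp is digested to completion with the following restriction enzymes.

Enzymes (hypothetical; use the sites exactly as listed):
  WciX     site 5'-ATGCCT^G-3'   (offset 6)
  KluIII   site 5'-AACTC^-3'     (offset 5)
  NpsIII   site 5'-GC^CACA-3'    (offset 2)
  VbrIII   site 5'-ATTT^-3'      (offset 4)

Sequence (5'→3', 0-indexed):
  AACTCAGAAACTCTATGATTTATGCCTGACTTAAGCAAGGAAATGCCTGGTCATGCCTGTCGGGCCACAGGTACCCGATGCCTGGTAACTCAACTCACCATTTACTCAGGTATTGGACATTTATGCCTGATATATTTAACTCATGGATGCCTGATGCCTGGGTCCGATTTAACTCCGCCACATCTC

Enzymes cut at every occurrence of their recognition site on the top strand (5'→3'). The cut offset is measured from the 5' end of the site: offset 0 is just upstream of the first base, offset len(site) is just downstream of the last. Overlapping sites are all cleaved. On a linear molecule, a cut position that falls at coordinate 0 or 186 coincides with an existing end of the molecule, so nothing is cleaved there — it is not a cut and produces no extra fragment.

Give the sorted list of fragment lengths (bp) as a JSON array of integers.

[3,5,5,5,5,6,6,7,7,7,8,8,8,8,9,10,10,11,18,19,21]

Scan for sites:
  WciX ATGCCTG/6: at [21, 42, 52, 77, 122, 146, 153] ⇒ [27, 48, 58, 83, 128, 152, 159]
  KluIII AACTC/5: at [0, 8, 86, 91, 137, 170] ⇒ [5, 13, 91, 96, 142, 175]
  NpsIII GCCACA/2: at [63, 176] ⇒ [65, 178]
  VbrIII ATTT/4: at [17, 99, 118, 133, 166] ⇒ [21, 103, 122, 137, 170]

Pooled cuts: [5, 13, 21, 27, 48, 58, 65, 83, 91, 96, 103, 122, 128, 137, 142, 152, 159, 170, 175, 178]

Fragments:
  [0,5): 5 bp
  [5,13): 8 bp
  [13,21): 8 bp
  [21,27): 6 bp
  [27,48): 21 bp
  [48,58): 10 bp
  [58,65): 7 bp
  [65,83): 18 bp
  [83,91): 8 bp
  [91,96): 5 bp
  [96,103): 7 bp
  [103,122): 19 bp
  [122,128): 6 bp
  [128,137): 9 bp
  [137,142): 5 bp
  [142,152): 10 bp
  [152,159): 7 bp
  [159,170): 11 bp
  [170,175): 5 bp
  [175,178): 3 bp
  [178,186): 8 bp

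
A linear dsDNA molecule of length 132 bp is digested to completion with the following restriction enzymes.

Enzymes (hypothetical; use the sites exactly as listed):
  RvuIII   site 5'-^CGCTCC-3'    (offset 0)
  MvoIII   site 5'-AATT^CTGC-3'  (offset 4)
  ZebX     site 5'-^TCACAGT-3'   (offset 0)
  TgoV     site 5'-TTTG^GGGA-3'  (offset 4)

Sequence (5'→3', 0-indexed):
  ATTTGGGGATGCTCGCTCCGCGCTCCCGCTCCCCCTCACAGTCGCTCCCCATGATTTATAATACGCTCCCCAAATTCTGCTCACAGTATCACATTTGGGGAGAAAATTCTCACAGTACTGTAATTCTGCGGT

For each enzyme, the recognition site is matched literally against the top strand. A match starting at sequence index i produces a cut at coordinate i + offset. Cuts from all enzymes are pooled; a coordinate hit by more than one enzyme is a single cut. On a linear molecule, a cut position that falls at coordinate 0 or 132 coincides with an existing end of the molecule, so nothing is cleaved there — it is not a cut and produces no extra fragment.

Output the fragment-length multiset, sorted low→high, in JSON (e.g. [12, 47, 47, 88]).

Scan for sites:
  RvuIII CGCTCC/0: at [13, 20, 26, 42, 63] ⇒ [13, 20, 26, 42, 63]
  MvoIII AATTCTGC/4: at [72, 121] ⇒ [76, 125]
  ZebX TCACAGT/0: at [35, 80, 109] ⇒ [35, 80, 109]
  TgoV TTTGGGGA/4: at [1, 93] ⇒ [5, 97]

All cut coordinates (distinct, sorted): [5, 13, 20, 26, 35, 42, 63, 76, 80, 97, 109, 125]

Fragment lengths:
  [0,5): 5 bp
  [5,13): 8 bp
  [13,20): 7 bp
  [20,26): 6 bp
  [26,35): 9 bp
  [35,42): 7 bp
  [42,63): 21 bp
  [63,76): 13 bp
  [76,80): 4 bp
  [80,97): 17 bp
  [97,109): 12 bp
  [109,125): 16 bp
  [125,132): 7 bp

[4,5,6,7,7,7,8,9,12,13,16,17,21]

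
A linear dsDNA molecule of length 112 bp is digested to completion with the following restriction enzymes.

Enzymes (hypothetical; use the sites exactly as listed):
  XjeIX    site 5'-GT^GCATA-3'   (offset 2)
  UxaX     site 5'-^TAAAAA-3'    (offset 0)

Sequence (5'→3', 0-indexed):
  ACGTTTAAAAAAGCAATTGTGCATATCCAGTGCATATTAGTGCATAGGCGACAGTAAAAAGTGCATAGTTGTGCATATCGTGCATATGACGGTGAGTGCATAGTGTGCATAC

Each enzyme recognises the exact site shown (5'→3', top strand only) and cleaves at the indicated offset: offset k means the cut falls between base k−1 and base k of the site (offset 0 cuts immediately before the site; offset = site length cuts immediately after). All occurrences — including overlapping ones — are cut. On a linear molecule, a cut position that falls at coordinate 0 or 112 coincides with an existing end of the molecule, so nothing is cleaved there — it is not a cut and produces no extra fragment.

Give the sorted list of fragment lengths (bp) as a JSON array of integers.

Scan for sites:
  XjeIX (GTGCATA, off=2): starts [18, 29, 39, 60, 70, 79, 95, 104] → cuts [20, 31, 41, 62, 72, 81, 97, 106]
  UxaX (TAAAAA, off=0): starts [5, 54] → cuts [5, 54]

Pooled cuts: [5, 20, 31, 41, 54, 62, 72, 81, 97, 106]

Fragment lengths:
  [0,5): 5 bp
  [5,20): 15 bp
  [20,31): 11 bp
  [31,41): 10 bp
  [41,54): 13 bp
  [54,62): 8 bp
  [62,72): 10 bp
  [72,81): 9 bp
  [81,97): 16 bp
  [97,106): 9 bp
  [106,112): 6 bp

[5,6,8,9,9,10,10,11,13,15,16]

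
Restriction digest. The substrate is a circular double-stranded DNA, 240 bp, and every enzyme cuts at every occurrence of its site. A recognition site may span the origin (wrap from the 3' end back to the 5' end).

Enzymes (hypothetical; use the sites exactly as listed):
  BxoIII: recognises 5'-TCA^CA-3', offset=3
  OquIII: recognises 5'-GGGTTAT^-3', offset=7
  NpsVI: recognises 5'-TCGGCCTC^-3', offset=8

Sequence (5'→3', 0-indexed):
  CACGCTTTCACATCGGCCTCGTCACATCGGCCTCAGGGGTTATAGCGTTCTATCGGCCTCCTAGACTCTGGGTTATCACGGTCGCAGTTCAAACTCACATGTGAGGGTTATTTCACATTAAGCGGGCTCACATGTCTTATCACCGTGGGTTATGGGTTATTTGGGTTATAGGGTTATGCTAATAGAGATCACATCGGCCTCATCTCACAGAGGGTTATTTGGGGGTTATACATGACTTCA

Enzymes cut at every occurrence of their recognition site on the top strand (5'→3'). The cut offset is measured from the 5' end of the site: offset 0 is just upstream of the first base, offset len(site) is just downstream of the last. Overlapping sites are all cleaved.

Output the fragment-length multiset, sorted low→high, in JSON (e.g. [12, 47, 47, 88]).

[4,4,6,7,8,9,9,10,10,10,10,11,11,11,14,14,15,16,17,21,23]

Site scan:
  BxoIII (TCACA, off=3): starts [7, 21, 94, 112, 127, 188, 204, 237] → cuts [0, 10, 24, 97, 115, 130, 191, 207]
  OquIII (GGGTTAT, off=7): starts [36, 69, 104, 146, 153, 162, 170, 211, 222] → cuts [43, 76, 111, 153, 160, 169, 177, 218, 229]
  NpsVI (TCGGCCTC, off=8): starts [12, 26, 52, 193] → cuts [20, 34, 60, 201]

Pooled cuts: [0, 10, 20, 24, 34, 43, 60, 76, 97, 111, 115, 130, 153, 160, 169, 177, 191, 201, 207, 218, 229]

Fragment lengths:
  0→10: 10 bp
  10→20: 10 bp
  20→24: 4 bp
  24→34: 10 bp
  34→43: 9 bp
  43→60: 17 bp
  60→76: 16 bp
  76→97: 21 bp
  97→111: 14 bp
  111→115: 4 bp
  115→130: 15 bp
  130→153: 23 bp
  153→160: 7 bp
  160→169: 9 bp
  169→177: 8 bp
  177→191: 14 bp
  191→201: 10 bp
  201→207: 6 bp
  207→218: 11 bp
  218→229: 11 bp
  229→0 (wrap): 240-229+0 = 11 bp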